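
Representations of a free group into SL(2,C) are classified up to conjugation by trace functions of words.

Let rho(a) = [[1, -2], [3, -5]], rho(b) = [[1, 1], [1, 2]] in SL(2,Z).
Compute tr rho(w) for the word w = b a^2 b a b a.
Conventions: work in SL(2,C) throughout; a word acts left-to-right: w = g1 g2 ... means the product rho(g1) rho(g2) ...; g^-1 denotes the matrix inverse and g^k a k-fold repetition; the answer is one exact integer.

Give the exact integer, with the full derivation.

rho(b) = [[1, 1], [1, 2]]
... * rho(a) = [[1, -2], [3, -5]]  ->  [[4, -7], [7, -12]]
... * rho(a) = [[1, -2], [3, -5]]  ->  [[-17, 27], [-29, 46]]
... * rho(b) = [[1, 1], [1, 2]]  ->  [[10, 37], [17, 63]]
... * rho(a) = [[1, -2], [3, -5]]  ->  [[121, -205], [206, -349]]
... * rho(b) = [[1, 1], [1, 2]]  ->  [[-84, -289], [-143, -492]]
... * rho(a) = [[1, -2], [3, -5]]  ->  [[-951, 1613], [-1619, 2746]]
tr = -951 + 2746 = 1795

1795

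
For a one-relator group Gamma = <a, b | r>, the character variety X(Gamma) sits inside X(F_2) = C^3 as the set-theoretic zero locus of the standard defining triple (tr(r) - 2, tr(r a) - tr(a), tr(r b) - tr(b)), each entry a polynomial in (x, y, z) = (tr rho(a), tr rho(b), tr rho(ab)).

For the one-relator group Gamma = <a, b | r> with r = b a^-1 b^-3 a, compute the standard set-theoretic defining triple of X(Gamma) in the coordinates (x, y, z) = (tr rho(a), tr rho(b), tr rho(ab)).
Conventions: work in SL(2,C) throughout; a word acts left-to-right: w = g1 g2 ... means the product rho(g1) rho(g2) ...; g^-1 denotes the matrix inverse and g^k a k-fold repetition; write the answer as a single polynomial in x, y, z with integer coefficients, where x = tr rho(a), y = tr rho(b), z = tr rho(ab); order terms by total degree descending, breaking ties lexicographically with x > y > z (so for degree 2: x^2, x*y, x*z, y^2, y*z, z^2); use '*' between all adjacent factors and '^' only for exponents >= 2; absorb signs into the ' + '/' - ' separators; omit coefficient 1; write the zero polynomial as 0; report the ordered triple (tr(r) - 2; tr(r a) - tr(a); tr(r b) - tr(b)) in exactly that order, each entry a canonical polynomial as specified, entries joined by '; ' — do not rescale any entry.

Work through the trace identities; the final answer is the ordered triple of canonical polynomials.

trace(b^-1 a) = trace(a) trace(b) - trace(a b) = x*y - z
trace(a b a) = trace(a) trace(b a) - trace(b) = x*z - y
trace(a b a b) = trace(b a) trace(b a) - trace(1) = z^2 - 2
trace(a b a b^-1) = trace(a b a) trace(b) - trace(a b a b) = x*y*z - y^2 - z^2 + 2
apply: trace(b^-2 a b a) = trace(a b a b^-1) trace(b) - trace(a b a) = x*y^2*z - y^3 - y*z^2 - x*z + 3*y
trace(b^-2 a b a^-1) = trace(b^-2 a b) trace(a) - trace(b^-2 a b a) = -x*y^2*z + x^2*y + y^3 + y*z^2 - 3*y
trace(b a b) = trace(b) trace(a b) - trace(a) = y*z - x
apply: trace(a b a^-1 b) = trace(b a b) trace(a) - trace(b a b a) = x*y*z - x^2 - z^2 + 2
trace(b^-1 a b a^-1) = trace(a b a^-1) trace(b) - trace(a b a^-1 b) = -x*y*z + x^2 + y^2 + z^2 - 2
apply: trace(b a^-1 b^-3 a) = trace(b^-2 a b a^-1) trace(b) - trace(b^-2 a b a^-1 b) = -x*y^3*z + x^2*y^2 + y^4 + y^2*z^2 + x*y*z - x^2 - 4*y^2 - z^2 + 2
trace(b^2) = trace(b) trace(b) - trace(1)  (reduce the b square) = y^2 - 2
use: trace(b a^2 b) = trace(a) trace(b^2 a) - trace(b^2)  (reduce the a square) = x*y*z - x^2 - y^2 + 2
use: trace(b a^2 b a) = trace(a) trace(b a b a) - trace(b a b)  (reduce the a square) = x*z^2 - y*z - x
trace(a^2 b a^-1 b) = trace(b a^2 b) trace(a) - trace(b a^2 b a)  (eliminate a^-1) = x^2*y*z - x^3 - x*y^2 - x*z^2 + y*z + 3*x
use: trace(a^2 b a^-1 b^-1) = trace(a^2 b a^-1) trace(b) - trace(a^2 b a^-1 b)  (eliminate b^-1) = -x^2*y*z + x^3 + x*y^2 + x*z^2 - 3*x
trace(a^2 b a^-1 b^-2) = trace(a^2 b a^-1 b^-1) trace(b) - trace(a^2 b a^-1)  (eliminate b^-1) = -x^2*y^2*z + x^3*y + x*y^3 + x*y*z^2 - 3*x*y - z
trace(b a^-1 b^-3 a^2) = trace(a^2 b a^-1 b^-2) trace(b) - trace(a^2 b a^-1 b^-1)  (eliminate b^-1) = -x^2*y^3*z + x^3*y^2 + x*y^4 + x*y^2*z^2 + x^2*y*z - x^3 - 4*x*y^2 - x*z^2 - y*z + 3*x
apply: trace(a b^2 a b) = trace(b) trace(a b a b) - trace(a b a) = y*z^2 - x*z - y
apply: trace(b^-1 a b^2 a) = trace(a b^2 a) trace(b) - trace(a b^2 a b) = x*y^2*z - x^2*y - y^3 - y*z^2 + x*z + 3*y
use: trace(a b^2 a^-1 b^-1) = trace(b^-1 a b^2) trace(a) - trace(b^-1 a b^2 a) = -x*y^2*z + x^2*y + y^3 + y*z^2 - 3*y
apply: trace(b^-2 a b^2 a^-1) = trace(a b^2 a^-1 b^-1) trace(b) - trace(a b^2 a^-1) = -x*y^3*z + x^2*y^2 + y^4 + y^2*z^2 - 4*y^2 + 2
apply: trace(b a^-1 b^-3 a b) = trace(b^-2 a b^2 a^-1) trace(b) - trace(b^-2 a b^2 a^-1 b) = -x*y^4*z + x^2*y^3 + y^5 + y^3*z^2 + x*y^2*z - x^2*y - 5*y^3 - y*z^2 + 5*y
assemble the triple (trace(r) - 2; trace(r a) - x; trace(r b) - y)

-x*y^3*z + x^2*y^2 + y^4 + y^2*z^2 + x*y*z - x^2 - 4*y^2 - z^2; -x^2*y^3*z + x^3*y^2 + x*y^4 + x*y^2*z^2 + x^2*y*z - x^3 - 4*x*y^2 - x*z^2 - y*z + 2*x; -x*y^4*z + x^2*y^3 + y^5 + y^3*z^2 + x*y^2*z - x^2*y - 5*y^3 - y*z^2 + 4*y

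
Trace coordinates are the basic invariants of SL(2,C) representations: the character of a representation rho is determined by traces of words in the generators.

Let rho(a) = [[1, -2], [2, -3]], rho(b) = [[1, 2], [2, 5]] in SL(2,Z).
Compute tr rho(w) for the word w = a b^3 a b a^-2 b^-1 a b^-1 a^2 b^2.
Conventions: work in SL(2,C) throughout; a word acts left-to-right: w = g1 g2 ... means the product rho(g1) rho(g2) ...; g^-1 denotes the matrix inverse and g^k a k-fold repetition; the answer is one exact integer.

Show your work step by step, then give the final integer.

rho(a) = [[1, -2], [2, -3]]
... * rho(b) = [[1, 2], [2, 5]]  ->  [[-3, -8], [-4, -11]]
... * rho(b) = [[1, 2], [2, 5]]  ->  [[-19, -46], [-26, -63]]
... * rho(b) = [[1, 2], [2, 5]]  ->  [[-111, -268], [-152, -367]]
... * rho(a) = [[1, -2], [2, -3]]  ->  [[-647, 1026], [-886, 1405]]
... * rho(b) = [[1, 2], [2, 5]]  ->  [[1405, 3836], [1924, 5253]]
... * rho(a^-1) = [[-3, 2], [-2, 1]]  ->  [[-11887, 6646], [-16278, 9101]]
... * rho(a^-1) = [[-3, 2], [-2, 1]]  ->  [[22369, -17128], [30632, -23455]]
... * rho(b^-1) = [[5, -2], [-2, 1]]  ->  [[146101, -61866], [200070, -84719]]
... * rho(a) = [[1, -2], [2, -3]]  ->  [[22369, -106604], [30632, -145983]]
... * rho(b^-1) = [[5, -2], [-2, 1]]  ->  [[325053, -151342], [445126, -207247]]
... * rho(a) = [[1, -2], [2, -3]]  ->  [[22369, -196080], [30632, -268511]]
... * rho(a) = [[1, -2], [2, -3]]  ->  [[-369791, 543502], [-506390, 744269]]
... * rho(b) = [[1, 2], [2, 5]]  ->  [[717213, 1977928], [982148, 2708565]]
... * rho(b) = [[1, 2], [2, 5]]  ->  [[4673069, 11324066], [6399278, 15507121]]
tr = 4673069 + 15507121 = 20180190

20180190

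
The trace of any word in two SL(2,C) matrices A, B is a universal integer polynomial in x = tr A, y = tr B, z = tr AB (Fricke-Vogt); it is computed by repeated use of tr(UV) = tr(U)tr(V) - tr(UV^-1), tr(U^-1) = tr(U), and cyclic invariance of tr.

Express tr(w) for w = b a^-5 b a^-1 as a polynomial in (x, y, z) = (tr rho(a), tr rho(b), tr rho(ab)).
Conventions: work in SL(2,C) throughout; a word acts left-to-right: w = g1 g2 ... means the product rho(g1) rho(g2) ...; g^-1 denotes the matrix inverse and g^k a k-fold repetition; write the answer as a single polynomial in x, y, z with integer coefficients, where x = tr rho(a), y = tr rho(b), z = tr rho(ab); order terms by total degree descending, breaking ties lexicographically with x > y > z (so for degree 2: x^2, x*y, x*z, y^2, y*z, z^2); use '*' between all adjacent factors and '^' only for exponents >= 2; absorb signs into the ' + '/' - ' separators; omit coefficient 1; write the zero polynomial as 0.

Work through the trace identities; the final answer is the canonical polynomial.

so trace(b^2) = trace(b) * trace(b) - trace(1) = y^2 - 2
reduce: trace(b^2 a) = trace(b) * trace(a b) - trace(a) = y*z - x
reduce: trace(b a^-1 b) = trace(b^2) * trace(a) - trace(b^2 a) = x*y^2 - y*z - x
trace(b a b a) = trace(a b) * trace(a b) - trace(1)   [split at repeated a] = z^2 - 2
reduce: trace(b a^-1 b a) = trace(b a b) * trace(a) - trace(b a b a) = x*y*z - x^2 - z^2 + 2
trace(b a^-1 b a^-1) = trace(b a^-1 b) * trace(a) - trace(b a^-1 b a) = x^2*y^2 - 2*x*y*z + z^2 - 2
trace(b a^-1 b a^-2) = trace(b a^-1 b a^-1) * trace(a) - trace(b a^-1 b) = x^3*y^2 - 2*x^2*y*z - x*y^2 + x*z^2 + y*z - x
trace(a^-1 b a^-1 b a^-2) = trace(b a^-1 b a^-2) * trace(a) - trace(b a^-1 b a^-1) = x^4*y^2 - 2*x^3*y*z - 2*x^2*y^2 + x^2*z^2 + 3*x*y*z - x^2 - z^2 + 2
trace(a^-3 b a^-1 b a^-1) = trace(a^-1 b a^-1 b a^-2) * trace(a) - trace(a^-1 b a^-1 b a^-1) = x^5*y^2 - 2*x^4*y*z - 3*x^3*y^2 + x^3*z^2 + 5*x^2*y*z - x^3 + x*y^2 - 2*x*z^2 - y*z + 3*x
trace(b a^-5 b a^-1) = trace(a^-3 b a^-1 b a^-1) * trace(a) - trace(a^-3 b a^-1 b) = x^6*y^2 - 2*x^5*y*z - 4*x^4*y^2 + x^4*z^2 + 7*x^3*y*z - x^4 + 3*x^2*y^2 - 3*x^2*z^2 - 4*x*y*z + 4*x^2 + z^2 - 2

x^6*y^2 - 2*x^5*y*z - 4*x^4*y^2 + x^4*z^2 + 7*x^3*y*z - x^4 + 3*x^2*y^2 - 3*x^2*z^2 - 4*x*y*z + 4*x^2 + z^2 - 2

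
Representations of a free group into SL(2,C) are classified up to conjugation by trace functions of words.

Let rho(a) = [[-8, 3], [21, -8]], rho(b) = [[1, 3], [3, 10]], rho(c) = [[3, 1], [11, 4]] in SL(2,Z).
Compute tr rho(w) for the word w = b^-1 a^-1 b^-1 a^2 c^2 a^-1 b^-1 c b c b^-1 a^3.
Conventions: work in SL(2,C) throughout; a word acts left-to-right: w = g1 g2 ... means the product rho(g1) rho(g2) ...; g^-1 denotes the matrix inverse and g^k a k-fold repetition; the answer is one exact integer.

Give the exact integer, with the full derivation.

-45357057193516

rho(b^-1) = [[10, -3], [-3, 1]]
... * rho(a^-1) = [[-8, -3], [-21, -8]]  ->  [[-17, -6], [3, 1]]
... * rho(b^-1) = [[10, -3], [-3, 1]]  ->  [[-152, 45], [27, -8]]
... * rho(a) = [[-8, 3], [21, -8]]  ->  [[2161, -816], [-384, 145]]
... * rho(a) = [[-8, 3], [21, -8]]  ->  [[-34424, 13011], [6117, -2312]]
... * rho(c) = [[3, 1], [11, 4]]  ->  [[39849, 17620], [-7081, -3131]]
... * rho(c) = [[3, 1], [11, 4]]  ->  [[313367, 110329], [-55684, -19605]]
... * rho(a^-1) = [[-8, -3], [-21, -8]]  ->  [[-4823845, -1822733], [857177, 323892]]
... * rho(b^-1) = [[10, -3], [-3, 1]]  ->  [[-42770251, 12648802], [7600094, -2247639]]
... * rho(c) = [[3, 1], [11, 4]]  ->  [[10826069, 7824957], [-1923747, -1390462]]
... * rho(b) = [[1, 3], [3, 10]]  ->  [[34300940, 110727777], [-6095133, -19675861]]
... * rho(c) = [[3, 1], [11, 4]]  ->  [[1320908367, 477212048], [-234719870, -84798577]]
... * rho(b^-1) = [[10, -3], [-3, 1]]  ->  [[11777447526, -3485513053], [-2092802969, 619361033]]
... * rho(a) = [[-8, 3], [21, -8]]  ->  [[-167415354321, 63216447002], [29749005445, -11233297171]]
... * rho(a) = [[-8, 3], [21, -8]]  ->  [[2666868221610, -1007977638979], [-473891284151, 179113393703]]
... * rho(a) = [[-8, 3], [21, -8]]  ->  [[-42502476191439, 16064425776662], [7552511540971, -2854581002077]]
tr = -42502476191439 + -2854581002077 = -45357057193516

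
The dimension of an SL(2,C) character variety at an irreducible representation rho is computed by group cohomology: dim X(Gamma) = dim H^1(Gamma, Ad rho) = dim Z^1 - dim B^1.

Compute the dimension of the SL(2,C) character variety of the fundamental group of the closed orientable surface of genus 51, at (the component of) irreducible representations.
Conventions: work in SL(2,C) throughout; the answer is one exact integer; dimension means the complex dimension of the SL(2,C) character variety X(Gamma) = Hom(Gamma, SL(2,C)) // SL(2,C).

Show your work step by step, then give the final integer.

Gamma = pi_1(Sigma_51) = < a_1, b_1, ..., a_51, b_51 | prod [a_i, b_i] > has 2g = 102 generators and 1 relator.
Unconstrained cocycle data is one sl_2 vector per generator (306 dimensions), cut by the relator condition d_2(z) = 0.
H^2 = coker(d_2) is dual to H^0 = 0 at irreducible rho (Poincare duality), so d_2 is onto: dim Z^1 = 303.
As always at irreducible rho, dim B^1 = 3.
dim X = dim H^1 = 303 - 3 = 300.

300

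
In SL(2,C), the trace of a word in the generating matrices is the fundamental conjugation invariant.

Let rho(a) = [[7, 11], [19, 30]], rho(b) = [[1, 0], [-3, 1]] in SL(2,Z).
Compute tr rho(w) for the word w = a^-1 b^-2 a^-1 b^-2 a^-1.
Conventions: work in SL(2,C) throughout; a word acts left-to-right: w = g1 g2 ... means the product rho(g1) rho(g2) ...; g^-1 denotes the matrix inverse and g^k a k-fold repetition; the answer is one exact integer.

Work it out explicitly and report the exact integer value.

rho(a^-1) = [[30, -11], [-19, 7]]
... * rho(b^-1) = [[1, 0], [3, 1]]  ->  [[-3, -11], [2, 7]]
... * rho(b^-1) = [[1, 0], [3, 1]]  ->  [[-36, -11], [23, 7]]
... * rho(a^-1) = [[30, -11], [-19, 7]]  ->  [[-871, 319], [557, -204]]
... * rho(b^-1) = [[1, 0], [3, 1]]  ->  [[86, 319], [-55, -204]]
... * rho(b^-1) = [[1, 0], [3, 1]]  ->  [[1043, 319], [-667, -204]]
... * rho(a^-1) = [[30, -11], [-19, 7]]  ->  [[25229, -9240], [-16134, 5909]]
tr = 25229 + 5909 = 31138

31138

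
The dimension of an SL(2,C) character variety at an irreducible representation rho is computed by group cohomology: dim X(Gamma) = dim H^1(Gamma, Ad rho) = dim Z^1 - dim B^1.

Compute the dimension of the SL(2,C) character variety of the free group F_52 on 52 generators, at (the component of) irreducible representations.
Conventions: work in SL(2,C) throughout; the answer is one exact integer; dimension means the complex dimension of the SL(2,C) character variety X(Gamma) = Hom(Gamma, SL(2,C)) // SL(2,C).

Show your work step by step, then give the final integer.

153

Here Gamma is free of rank 52 — no relator constrains a cocycle.
A cocycle picks one sl_2 vector per generator freely, giving dim Z^1 = 3*52 = 156.
dim B^1 = 3: the coboundary map is injective because an irreducible image has centralizer 0 in sl_2.
Therefore dim X = 156 - 3 = 153.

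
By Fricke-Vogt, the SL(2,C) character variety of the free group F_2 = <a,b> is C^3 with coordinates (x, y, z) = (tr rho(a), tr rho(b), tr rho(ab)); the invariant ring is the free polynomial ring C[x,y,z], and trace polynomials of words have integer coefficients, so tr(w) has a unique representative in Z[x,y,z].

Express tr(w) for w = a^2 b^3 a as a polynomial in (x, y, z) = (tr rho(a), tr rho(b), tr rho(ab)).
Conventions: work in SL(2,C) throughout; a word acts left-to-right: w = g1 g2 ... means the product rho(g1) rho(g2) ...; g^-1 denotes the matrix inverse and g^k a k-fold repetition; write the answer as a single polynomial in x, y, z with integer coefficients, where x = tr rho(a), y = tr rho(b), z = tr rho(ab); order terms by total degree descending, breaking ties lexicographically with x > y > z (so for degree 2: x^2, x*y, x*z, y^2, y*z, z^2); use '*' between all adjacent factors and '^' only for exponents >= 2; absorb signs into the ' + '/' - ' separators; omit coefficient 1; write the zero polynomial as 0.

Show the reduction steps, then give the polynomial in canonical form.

tr(b a b) = tr(b) * tr(a b) - tr(a) = y*z - x
tr(b^3 a) = tr(b) * tr(b a b) - tr(b a) = y^2*z - x*y - z
tr(b^2) = tr(b) * tr(b) - tr(1) = y^2 - 2
tr(b^3) = tr(b) * tr(b^2) - tr(b) = y^3 - 3*y
tr(a b^3 a) = tr(a) * tr(b^3 a) - tr(b^3) = x*y^2*z - x^2*y - y^3 - x*z + 3*y
tr(a^2 b^3 a) = tr(a) * tr(a b^3 a) - tr(a b^3) = x^2*y^2*z - x^3*y - x*y^3 - x^2*z - y^2*z + 4*x*y + z

x^2*y^2*z - x^3*y - x*y^3 - x^2*z - y^2*z + 4*x*y + z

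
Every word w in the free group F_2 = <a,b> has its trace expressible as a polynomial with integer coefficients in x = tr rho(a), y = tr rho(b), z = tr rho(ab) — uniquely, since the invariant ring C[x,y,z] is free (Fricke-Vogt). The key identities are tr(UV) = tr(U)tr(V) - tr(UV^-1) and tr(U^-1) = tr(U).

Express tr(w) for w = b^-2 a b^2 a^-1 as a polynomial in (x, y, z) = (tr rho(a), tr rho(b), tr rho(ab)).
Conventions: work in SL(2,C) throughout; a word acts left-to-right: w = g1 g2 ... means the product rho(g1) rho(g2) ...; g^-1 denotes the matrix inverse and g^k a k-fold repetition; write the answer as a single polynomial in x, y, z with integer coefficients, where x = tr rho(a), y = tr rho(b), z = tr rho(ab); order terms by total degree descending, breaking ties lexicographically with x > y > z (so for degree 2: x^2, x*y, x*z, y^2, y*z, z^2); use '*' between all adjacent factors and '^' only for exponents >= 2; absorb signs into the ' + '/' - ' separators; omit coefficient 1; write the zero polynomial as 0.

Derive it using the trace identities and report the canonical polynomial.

-x*y^3*z + x^2*y^2 + y^4 + y^2*z^2 - 4*y^2 + 2

tr(b^2) = tr(b) * tr(b) - tr(1)  (reduce the b square) = y^2 - 2
tr(b a b) = tr(b) * tr(a b) - tr(a)  (reduce the b square) = y*z - x
tr(b a b^2) = tr(b) * tr(b a b) - tr(b a)  (reduce the b square) = y^2*z - x*y - z
and tr(a b a b) = tr(b a) * tr(b a) - tr(1)  (split on b) = z^2 - 2
and tr(a b a) = tr(a) * tr(b a) - tr(b)  (reduce the a square) = x*z - y
next, tr(b a b^2 a) = tr(b) * tr(a b a b) - tr(a b a)  (reduce the b square) = y*z^2 - x*z - y
tr(a b^2 a^-1 b) = tr(b a b^2) * tr(a) - tr(b a b^2 a)  (eliminate a^-1) = x*y^2*z - x^2*y - y*z^2 + y
and tr(a b^2 a^-1 b^-1) = tr(a b^2 a^-1) * tr(b) - tr(a b^2 a^-1 b)  (eliminate b^-1) = -x*y^2*z + x^2*y + y^3 + y*z^2 - 3*y
tr(b^-2 a b^2 a^-1) = tr(a b^2 a^-1 b^-1) * tr(b) - tr(a b^2 a^-1)  (eliminate b^-1) = -x*y^3*z + x^2*y^2 + y^4 + y^2*z^2 - 4*y^2 + 2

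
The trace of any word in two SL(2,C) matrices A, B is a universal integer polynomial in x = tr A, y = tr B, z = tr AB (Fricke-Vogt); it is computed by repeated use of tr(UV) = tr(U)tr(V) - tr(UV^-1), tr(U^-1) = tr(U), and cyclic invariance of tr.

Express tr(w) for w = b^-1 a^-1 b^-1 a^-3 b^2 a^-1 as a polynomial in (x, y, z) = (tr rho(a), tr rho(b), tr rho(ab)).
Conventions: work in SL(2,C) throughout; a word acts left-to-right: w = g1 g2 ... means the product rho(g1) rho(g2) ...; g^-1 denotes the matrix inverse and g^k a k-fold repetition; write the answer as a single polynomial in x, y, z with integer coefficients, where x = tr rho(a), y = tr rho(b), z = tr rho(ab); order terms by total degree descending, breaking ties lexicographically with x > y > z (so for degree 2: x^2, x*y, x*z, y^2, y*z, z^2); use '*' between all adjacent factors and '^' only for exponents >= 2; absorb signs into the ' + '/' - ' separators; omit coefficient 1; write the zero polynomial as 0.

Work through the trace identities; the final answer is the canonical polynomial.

x^3*y^2*z^2 - x^2*y^3*z - x^2*y*z^3 - x^3*y^2 - x^3*z^2 - x*y^2*z^2 + 3*x^2*y*z + y^3*z + y*z^3 + x^3 + 2*x*y^2 + 2*x*z^2 - 4*y*z - 3*x

apply: trace(a^-1 b) = trace(b) trace(a) - trace(b a)  (eliminate a^-1) = x*y - z
use: trace(b^2) = trace(b) trace(b) - trace(1)  (reduce the b square) = y^2 - 2
use: trace(b a b) = trace(b) trace(a b) - trace(a)  (reduce the b square) = y*z - x
apply: trace(b^2 a b) = trace(b) trace(b a b) - trace(b a)  (reduce the b square) = y^2*z - x*y - z
apply: trace(a b a b) = trace(a b) trace(a b) - trace(1)  (split on a) = z^2 - 2
use: trace(a b a) = trace(a) trace(b a) - trace(b)  (reduce the a square) = x*z - y
apply: trace(b^2 a b a) = trace(b) trace(a b a b) - trace(a b a)  (reduce the b square) = y*z^2 - x*z - y
apply: trace(a^-1 b^2 a b) = trace(b^2 a b) trace(a) - trace(b^2 a b a)  (eliminate a^-1) = x*y^2*z - x^2*y - y*z^2 + y
apply: trace(b^-1 a^-1 b^2 a) = trace(a^-1 b^2 a) trace(b) - trace(a^-1 b^2 a b)  (eliminate b^-1) = -x*y^2*z + x^2*y + y^3 + y*z^2 - 3*y
trace(b^-1 a^-1 b^2 a^-1) = trace(b^-1 a^-1 b^2) trace(a) - trace(b^-1 a^-1 b^2 a)  (eliminate a^-1) = x*y^2*z - y^3 - y*z^2 - x*z + 3*y
trace(a^-1 b^-1 a^-1 b^2 a^-1) = trace(b^-1 a^-1 b^2 a^-1) trace(a) - trace(b^-1 a^-1 b^2)  (eliminate a^-1) = x^2*y^2*z - x*y^3 - x*y*z^2 - x^2*z + 2*x*y + z
trace(a^-1 b^2) = trace(b^2) trace(a) - trace(b^2 a)  (eliminate a^-1) = x*y^2 - y*z - x
trace(b^3) = trace(b) trace(b^2) - trace(b)  (reduce the b square) = y^3 - 3*y
apply: trace(a b^3 a) = trace(a) trace(b^3 a) - trace(b^3)  (reduce the a square) = x*y^2*z - x^2*y - y^3 - x*z + 3*y
trace(a b^3 a b) = trace(b) trace(a b a b^2) - trace(a b a b)  (reduce the b square) = y^2*z^2 - x*y*z - y^2 - z^2 + 2
apply: trace(b^3 a b^-1 a) = trace(a b^3 a) trace(b) - trace(a b^3 a b)  (eliminate b^-1) = x*y^3*z - x^2*y^2 - y^4 - y^2*z^2 + 4*y^2 + z^2 - 2
apply: trace(b^-1 a^-1 b^3 a) = trace(b^3 a b^-1) trace(a) - trace(b^3 a b^-1 a)  (eliminate a^-1) = -x*y^3*z + x^2*y^2 + y^4 + y^2*z^2 + x*y*z - x^2 - 4*y^2 - z^2 + 2
trace(b a^-1 b^-1 a^-1 b^2) = trace(b^-1 a^-1 b^3) trace(a) - trace(b^-1 a^-1 b^3 a)  (eliminate a^-1) = x*y^3*z - y^4 - y^2*z^2 - 2*x*y*z + 4*y^2 + z^2 - 2
apply: trace(a b a b a b) = trace(b a) trace(b a b a) - trace(b^-1 a^-1)  (split on b) = z^3 - 3*z
use: trace(a b a b a) = trace(a) trace(b a b a) - trace(b a b)  (reduce the a square) = x*z^2 - y*z - x
trace(b^2 a b a b a) = trace(b) trace(a b a b a b) - trace(a b a b a)  (reduce the b square) = y*z^3 - x*z^2 - 2*y*z + x
apply: trace(a^-1 b^2 a b a b) = trace(b^2 a b a b) trace(a) - trace(b^2 a b a b a)  (eliminate a^-1) = x*y^2*z^2 - x^2*y*z - y*z^3 - x*y^2 + 2*y*z + x
apply: trace(b^-1 a^-1 b^2 a b a) = trace(a^-1 b^2 a b a) trace(b) - trace(a^-1 b^2 a b a b)  (eliminate b^-1) = -x*y^2*z^2 + x^2*y*z + y^3*z + y*z^3 - 3*y*z - x
trace(b a^-1 b^-1 a^-1 b^2 a) = trace(b^-1 a^-1 b^2 a b) trace(a) - trace(b^-1 a^-1 b^2 a b a)  (eliminate a^-1) = x*y^2*z^2 - x^2*y*z - y^3*z - y*z^3 + x*y^2 + 3*y*z - x
apply: trace(a^-1 b^-1 a^-1 b^2 a^-1 b) = trace(b a^-1 b^-1 a^-1 b^2) trace(a) - trace(b a^-1 b^-1 a^-1 b^2 a)  (eliminate a^-1) = x^2*y^3*z - x*y^4 - 2*x*y^2*z^2 - x^2*y*z + y^3*z + y*z^3 + 3*x*y^2 + x*z^2 - 3*y*z - x
trace(a^-1 b^2 a^-1 b^-1 a^-1 b^-1) = trace(a^-1 b^-1 a^-1 b^2 a^-1) trace(b) - trace(a^-1 b^-1 a^-1 b^2 a^-1 b)  (eliminate b^-1) = x*y^2*z^2 - y^3*z - y*z^3 - x*y^2 - x*z^2 + 4*y*z + x
trace(a^-1 b a^-1) = trace(a^-1 b) trace(a) - trace(a^-1 b a)  (eliminate a^-1) = x^2*y - x*z - y
trace(b a^-1 b a) = trace(b a b) trace(a) - trace(b a b a)  (eliminate a^-1) = x*y*z - x^2 - z^2 + 2
trace(a^-1 b a^-1 b) = trace(b a^-1 b) trace(a) - trace(b a^-1 b a)  (eliminate a^-1) = x^2*y^2 - 2*x*y*z + z^2 - 2
trace(b a^-1 b^-1 a^-1) = trace(a^-1 b a^-1) trace(b) - trace(a^-1 b a^-1 b)  (eliminate b^-1) = x*y*z - y^2 - z^2 + 2
trace(a^-1 b^2 a^-1 b^-1 a^-1 b^-1 a^-1) = trace(a^-1 b^2 a^-1 b^-1 a^-1 b^-1) trace(a) - trace(a^-1 b^2 a^-1 b^-1 a^-1 b^-1 a)  (eliminate a^-1) = x^2*y^2*z^2 - x*y^3*z - x*y*z^3 - x^2*y^2 - x^2*z^2 + 3*x*y*z + x^2 + y^2 + z^2 - 2
use: trace(b^-1 a^-1 b^-1 a^-3 b^2 a^-1) = trace(a^-1 b^2 a^-1 b^-1 a^-1 b^-1 a^-1) trace(a) - trace(a^-1 b^2 a^-1 b^-1 a^-1 b^-1)  (eliminate a^-1) = x^3*y^2*z^2 - x^2*y^3*z - x^2*y*z^3 - x^3*y^2 - x^3*z^2 - x*y^2*z^2 + 3*x^2*y*z + y^3*z + y*z^3 + x^3 + 2*x*y^2 + 2*x*z^2 - 4*y*z - 3*x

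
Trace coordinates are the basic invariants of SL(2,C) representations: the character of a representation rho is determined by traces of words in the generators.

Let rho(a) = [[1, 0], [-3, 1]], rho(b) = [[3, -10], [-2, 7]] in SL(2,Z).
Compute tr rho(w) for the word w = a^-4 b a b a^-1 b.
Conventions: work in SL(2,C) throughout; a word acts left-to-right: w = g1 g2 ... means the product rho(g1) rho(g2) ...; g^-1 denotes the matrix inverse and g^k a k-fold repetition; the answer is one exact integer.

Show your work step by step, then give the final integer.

rho(a^-1) = [[1, 0], [3, 1]]
... * rho(a^-1) = [[1, 0], [3, 1]]  ->  [[1, 0], [6, 1]]
... * rho(a^-1) = [[1, 0], [3, 1]]  ->  [[1, 0], [9, 1]]
... * rho(a^-1) = [[1, 0], [3, 1]]  ->  [[1, 0], [12, 1]]
... * rho(b) = [[3, -10], [-2, 7]]  ->  [[3, -10], [34, -113]]
... * rho(a) = [[1, 0], [-3, 1]]  ->  [[33, -10], [373, -113]]
... * rho(b) = [[3, -10], [-2, 7]]  ->  [[119, -400], [1345, -4521]]
... * rho(a^-1) = [[1, 0], [3, 1]]  ->  [[-1081, -400], [-12218, -4521]]
... * rho(b) = [[3, -10], [-2, 7]]  ->  [[-2443, 8010], [-27612, 90533]]
tr = -2443 + 90533 = 88090

88090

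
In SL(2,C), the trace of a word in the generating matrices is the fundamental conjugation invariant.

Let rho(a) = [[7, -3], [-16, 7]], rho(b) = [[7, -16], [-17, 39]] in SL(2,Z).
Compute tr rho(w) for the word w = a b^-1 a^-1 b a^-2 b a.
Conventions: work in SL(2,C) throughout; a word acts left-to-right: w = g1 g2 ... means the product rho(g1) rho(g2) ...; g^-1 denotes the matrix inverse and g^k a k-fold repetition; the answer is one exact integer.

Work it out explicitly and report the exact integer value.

-16363577

rho(a) = [[7, -3], [-16, 7]]
... * rho(b^-1) = [[39, 16], [17, 7]]  ->  [[222, 91], [-505, -207]]
... * rho(a^-1) = [[7, 3], [16, 7]]  ->  [[3010, 1303], [-6847, -2964]]
... * rho(b) = [[7, -16], [-17, 39]]  ->  [[-1081, 2657], [2459, -6044]]
... * rho(a^-1) = [[7, 3], [16, 7]]  ->  [[34945, 15356], [-79491, -34931]]
... * rho(a^-1) = [[7, 3], [16, 7]]  ->  [[490311, 212327], [-1115333, -482990]]
... * rho(b) = [[7, -16], [-17, 39]]  ->  [[-177382, 435777], [403499, -991282]]
... * rho(a) = [[7, -3], [-16, 7]]  ->  [[-8214106, 3582585], [18685005, -8149471]]
tr = -8214106 + -8149471 = -16363577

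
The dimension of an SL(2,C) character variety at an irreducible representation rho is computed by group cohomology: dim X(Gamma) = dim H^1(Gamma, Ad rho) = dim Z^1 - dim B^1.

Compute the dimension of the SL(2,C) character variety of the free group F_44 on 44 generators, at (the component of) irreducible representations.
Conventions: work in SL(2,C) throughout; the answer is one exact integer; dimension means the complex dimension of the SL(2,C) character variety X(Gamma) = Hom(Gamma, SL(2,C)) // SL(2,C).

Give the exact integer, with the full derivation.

Gamma = F_44 has 44 generators and no relators.
So Z^1 = (sl_2)^44 in full: dim Z^1 = 132.
dim B^1 = 3: the coboundary map is injective because an irreducible image has centralizer 0 in sl_2.
dim X = dim H^1 = dim Z^1 - dim B^1 = 132 - 3 = 129.

129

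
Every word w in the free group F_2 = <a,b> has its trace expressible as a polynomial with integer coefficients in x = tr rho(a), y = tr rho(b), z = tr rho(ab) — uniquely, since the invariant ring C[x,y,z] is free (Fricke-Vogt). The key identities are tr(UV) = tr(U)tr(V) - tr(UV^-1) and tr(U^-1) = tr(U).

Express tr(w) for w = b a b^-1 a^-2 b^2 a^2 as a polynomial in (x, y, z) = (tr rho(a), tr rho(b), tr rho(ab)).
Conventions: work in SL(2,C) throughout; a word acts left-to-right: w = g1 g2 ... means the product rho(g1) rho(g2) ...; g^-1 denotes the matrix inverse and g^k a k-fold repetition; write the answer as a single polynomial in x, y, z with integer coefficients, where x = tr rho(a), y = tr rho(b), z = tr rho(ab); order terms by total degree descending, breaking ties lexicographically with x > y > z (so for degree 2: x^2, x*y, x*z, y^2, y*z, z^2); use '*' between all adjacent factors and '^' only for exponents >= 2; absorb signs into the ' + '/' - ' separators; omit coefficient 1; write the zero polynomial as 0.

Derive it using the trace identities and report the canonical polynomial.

trace(b^2 a) = trace(b) * trace(a b) - trace(a) = y*z - x
trace(b^2) = trace(b) * trace(b) - trace(1) = y^2 - 2
trace(b a^2 b) = trace(a) * trace(b^2 a) - trace(b^2) = x*y*z - x^2 - y^2 + 2
trace(b a^2) = trace(a) * trace(b a) - trace(b) = x*z - y
trace(b^2 a^2 b) = trace(b) * trace(b a^2 b) - trace(b a^2) = x*y^2*z - x^2*y - y^3 - x*z + 3*y
trace(b a b a) = trace(b a) * trace(b a) - trace(1) = z^2 - 2
trace(a^2 b a b) = trace(a) * trace(b a b a) - trace(b a b) = x*z^2 - y*z - x
trace(a^2 b a) = trace(a) * trace(a b a) - trace(a b) = x^2*z - x*y - z
trace(a^2 b a b^2) = trace(b) * trace(a^2 b a b) - trace(a^2 b a) = x*y*z^2 - x^2*z - y^2*z + z
trace(b^2 a^2 b a b) = trace(b) * trace(a^2 b a b^2) - trace(a^2 b a b) = x*y^2*z^2 - x^2*y*z - y^3*z - x*z^2 + 2*y*z + x
trace(b a b a b a) = trace(a b) * trace(a b a b) - trace(a^-1 b^-1) = z^3 - 3*z
trace(b a b a b) = trace(b) * trace(a b a b) - trace(a b a) = y*z^2 - x*z - y
trace(a^2 b a b a b) = trace(a) * trace(b a b a b a) - trace(b a b a b) = x*z^3 - y*z^2 - 2*x*z + y
trace(a^2 b a b a) = trace(a) * trace(a b a b a) - trace(a b a b) = x^2*z^2 - x*y*z - x^2 - z^2 + 2
trace(b^2 a^2 b a b a) = trace(b) * trace(a^2 b a b a b) - trace(a^2 b a b a) = x*y*z^3 - x^2*z^2 - y^2*z^2 - x*y*z + x^2 + y^2 + z^2 - 2
trace(a^-1 b^2 a^2 b a b) = trace(b^2 a^2 b a b) * trace(a) - trace(b^2 a^2 b a b a) = x^2*y^2*z^2 - x^3*y*z - x*y^3*z - x*y*z^3 + y^2*z^2 + 3*x*y*z - y^2 - z^2 + 2
trace(b^2 a^2 b a b^-1 a^-1) = trace(a^-1 b^2 a^2 b a) * trace(b) - trace(a^-1 b^2 a^2 b a b) = -x^2*y^2*z^2 + x^3*y*z + 2*x*y^3*z + x*y*z^3 - x^2*y^2 - y^4 - y^2*z^2 - 4*x*y*z + 4*y^2 + z^2 - 2
trace(b a b^-1 a^-2 b^2 a^2) = trace(b^2 a^2 b a b^-1 a^-1) * trace(a) - trace(b^2 a^2 b a b^-1) = -x^3*y^2*z^2 + x^4*y*z + 2*x^2*y^3*z + x^2*y*z^3 - x^3*y^2 - x*y^4 - x*y^2*z^2 - 4*x^2*y*z + 4*x*y^2 + y*z - x

-x^3*y^2*z^2 + x^4*y*z + 2*x^2*y^3*z + x^2*y*z^3 - x^3*y^2 - x*y^4 - x*y^2*z^2 - 4*x^2*y*z + 4*x*y^2 + y*z - x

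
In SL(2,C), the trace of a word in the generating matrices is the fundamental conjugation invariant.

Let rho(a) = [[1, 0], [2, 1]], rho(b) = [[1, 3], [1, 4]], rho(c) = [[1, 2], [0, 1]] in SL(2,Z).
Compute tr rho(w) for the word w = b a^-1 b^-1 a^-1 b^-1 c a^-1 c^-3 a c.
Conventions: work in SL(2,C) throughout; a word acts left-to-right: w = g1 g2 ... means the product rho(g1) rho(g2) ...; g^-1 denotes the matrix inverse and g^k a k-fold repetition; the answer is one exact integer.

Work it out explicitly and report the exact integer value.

-21369

rho(b) = [[1, 3], [1, 4]]
... * rho(a^-1) = [[1, 0], [-2, 1]]  ->  [[-5, 3], [-7, 4]]
... * rho(b^-1) = [[4, -3], [-1, 1]]  ->  [[-23, 18], [-32, 25]]
... * rho(a^-1) = [[1, 0], [-2, 1]]  ->  [[-59, 18], [-82, 25]]
... * rho(b^-1) = [[4, -3], [-1, 1]]  ->  [[-254, 195], [-353, 271]]
... * rho(c) = [[1, 2], [0, 1]]  ->  [[-254, -313], [-353, -435]]
... * rho(a^-1) = [[1, 0], [-2, 1]]  ->  [[372, -313], [517, -435]]
... * rho(c^-1) = [[1, -2], [0, 1]]  ->  [[372, -1057], [517, -1469]]
... * rho(c^-1) = [[1, -2], [0, 1]]  ->  [[372, -1801], [517, -2503]]
... * rho(c^-1) = [[1, -2], [0, 1]]  ->  [[372, -2545], [517, -3537]]
... * rho(a) = [[1, 0], [2, 1]]  ->  [[-4718, -2545], [-6557, -3537]]
... * rho(c) = [[1, 2], [0, 1]]  ->  [[-4718, -11981], [-6557, -16651]]
tr = -4718 + -16651 = -21369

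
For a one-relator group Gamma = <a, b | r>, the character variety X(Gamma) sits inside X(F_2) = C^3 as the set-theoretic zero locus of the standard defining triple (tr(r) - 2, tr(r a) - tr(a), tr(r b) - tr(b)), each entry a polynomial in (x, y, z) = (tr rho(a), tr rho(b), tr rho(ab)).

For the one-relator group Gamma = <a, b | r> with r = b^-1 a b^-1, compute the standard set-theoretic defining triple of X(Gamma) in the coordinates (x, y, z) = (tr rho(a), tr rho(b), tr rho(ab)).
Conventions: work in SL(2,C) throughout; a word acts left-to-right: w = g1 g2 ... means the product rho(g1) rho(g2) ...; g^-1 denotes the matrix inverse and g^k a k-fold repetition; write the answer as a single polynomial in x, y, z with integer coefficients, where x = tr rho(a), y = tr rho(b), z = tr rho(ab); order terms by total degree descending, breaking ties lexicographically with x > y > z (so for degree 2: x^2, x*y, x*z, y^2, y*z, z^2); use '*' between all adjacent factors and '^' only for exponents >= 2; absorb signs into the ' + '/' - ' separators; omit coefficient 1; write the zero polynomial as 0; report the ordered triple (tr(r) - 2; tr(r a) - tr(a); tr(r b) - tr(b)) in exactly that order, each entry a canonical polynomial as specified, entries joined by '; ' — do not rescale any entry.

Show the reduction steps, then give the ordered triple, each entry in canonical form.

x*y^2 - y*z - x - 2; x^2*y^2 - 2*x*y*z + z^2 - x - 2; x*y - y - z

tr(a b^-1) = tr(a)*tr(b) - tr(a b) = x*y - z
tr(b^-1 a b^-1) = tr(a b^-1)*tr(b) - tr(a) = x*y^2 - y*z - x
tr(a^2) = tr(a)*tr(a) - tr(1) = x^2 - 2
tr(a^2 b) = tr(a)*tr(b a) - tr(b) = x*z - y
tr(a b^-1 a) = tr(a^2)*tr(b) - tr(a^2 b) = x^2*y - x*z - y
tr(a b a b) = tr(a b)*tr(a b) - tr(1) = z^2 - 2
tr(a b^-1 a b) = tr(a b a)*tr(b) - tr(a b a b) = x*y*z - y^2 - z^2 + 2
tr(b^-1 a b^-1 a) = tr(a b^-1 a)*tr(b) - tr(a b^-1 a b) = x^2*y^2 - 2*x*y*z + z^2 - 2
assemble the triple (tr(r) - 2; tr(r a) - x; tr(r b) - y)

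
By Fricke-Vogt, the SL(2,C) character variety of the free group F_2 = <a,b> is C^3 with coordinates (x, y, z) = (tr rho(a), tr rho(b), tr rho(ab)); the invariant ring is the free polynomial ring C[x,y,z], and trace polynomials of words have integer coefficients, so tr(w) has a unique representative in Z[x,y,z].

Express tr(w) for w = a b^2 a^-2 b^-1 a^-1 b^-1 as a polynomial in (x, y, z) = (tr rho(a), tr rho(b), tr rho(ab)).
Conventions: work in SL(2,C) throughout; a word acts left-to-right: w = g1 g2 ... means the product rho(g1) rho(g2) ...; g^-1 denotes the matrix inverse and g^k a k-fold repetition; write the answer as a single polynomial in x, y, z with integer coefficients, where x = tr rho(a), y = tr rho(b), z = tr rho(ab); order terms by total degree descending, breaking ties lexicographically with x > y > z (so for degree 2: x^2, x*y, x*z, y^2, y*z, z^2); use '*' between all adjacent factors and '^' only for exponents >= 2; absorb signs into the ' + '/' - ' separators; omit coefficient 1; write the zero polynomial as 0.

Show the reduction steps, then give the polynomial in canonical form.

trace(b^2) = trace(b)*trace(b) - trace(1) = y^2 - 2
reduce: trace(b^2 a) = trace(b)*trace(a b) - trace(a) = y*z - x
trace(b^2 a^-1) = trace(b^2)*trace(a) - trace(b^2 a) = x*y^2 - y*z - x
so trace(b a b^2) = trace(b)*trace(b a b) - trace(b a) = y^2*z - x*y - z
so trace(a b a b) = trace(a b)*trace(a b) - trace(1)   [split at repeated a] = z^2 - 2
trace(a b a) = trace(a)*trace(b a) - trace(b) = x*z - y
so trace(b a b^2 a) = trace(b)*trace(a b a b) - trace(a b a) = y*z^2 - x*z - y
reduce: trace(a^-1 b a b^2) = trace(b a b^2)*trace(a) - trace(b a b^2 a) = x*y^2*z - x^2*y - y*z^2 + y
reduce: trace(a b^2 a^-2 b) = trace(a^-1 b a b^2)*trace(a) - trace(a^-1 b a b^2 a) = x^2*y^2*z - x^3*y - x*y*z^2 - y^2*z + 2*x*y + z
trace(a^-2 b^-1 a b^2) = trace(a b^2 a^-2)*trace(b) - trace(a b^2 a^-2 b) = -x^2*y^2*z + x^3*y + x*y^3 + x*y*z^2 - 3*x*y - z
so trace(a^-1 b^-1 a b^2) = trace(a b^2 a^-1)*trace(b) - trace(a b^2 a^-1 b) = -x*y^2*z + x^2*y + y^3 + y*z^2 - 3*y
trace(a^-1 b^-1 a b^2 a^-2) = trace(a^-2 b^-1 a b^2)*trace(a) - trace(a^-2 b^-1 a b^2 a) = -x^3*y^2*z + x^4*y + x^2*y^3 + x^2*y*z^2 + x*y^2*z - 4*x^2*y - y^3 - y*z^2 - x*z + 3*y
so trace(a^2) = trace(a)*trace(a) - trace(1) = x^2 - 2
trace(a^2 b^2) = trace(b)*trace(a^2 b) - trace(a^2) = x*y*z - x^2 - y^2 + 2
so trace(a b^3 a) = trace(b)*trace(a^2 b^2) - trace(a^2 b) = x*y^2*z - x^2*y - y^3 - x*z + 3*y
trace(a b^3 a b) = trace(b)*trace(b a b a b) - trace(b a b a) = y^2*z^2 - x*y*z - y^2 - z^2 + 2
reduce: trace(b a b^-1 a b^2) = trace(a b^3 a)*trace(b) - trace(a b^3 a b) = x*y^3*z - x^2*y^2 - y^4 - y^2*z^2 + 4*y^2 + z^2 - 2
so trace(a b^2 a b a) = trace(a)*trace(b^2 a b a) - trace(b^2 a b) = x*y*z^2 - x^2*z - y^2*z + z
trace(a b a b a b) = trace(a b a b)*trace(a b) - trace(b a)   [split at repeated a] = z^3 - 3*z
so trace(a b a b a) = trace(a)*trace(b a b a) - trace(b a b) = x*z^2 - y*z - x
trace(a b^2 a b a b) = trace(b)*trace(a b a b a b) - trace(a b a b a) = y*z^3 - x*z^2 - 2*y*z + x
trace(b a b^-1 a b^2 a) = trace(a b^2 a b a)*trace(b) - trace(a b^2 a b a b) = x*y^2*z^2 - x^2*y*z - y^3*z - y*z^3 + x*z^2 + 3*y*z - x
reduce: trace(b^-1 a b^2 a^-1 b a) = trace(b a b^-1 a b^2)*trace(a) - trace(b a b^-1 a b^2 a) = x^2*y^3*z - x^3*y^2 - x*y^4 - 2*x*y^2*z^2 + x^2*y*z + y^3*z + y*z^3 + 4*x*y^2 - 3*y*z - x
so trace(b a^-1 b^-1 a b^2 a^-1) = trace(b^-1 a b^2 a^-1 b)*trace(a) - trace(b^-1 a b^2 a^-1 b a) = -x^2*y^3*z + x^3*y^2 + x*y^4 + 2*x*y^2*z^2 - x^2*y*z - y^3*z - y*z^3 - 3*x*y^2 + 3*y*z - x
so trace(b a^-1 b^-1 a b^2) = trace(b^-1 a b^3)*trace(a) - trace(b^-1 a b^3 a) = -x*y^3*z + x^2*y^2 + y^4 + y^2*z^2 + x*y*z - x^2 - 4*y^2 - z^2 + 2
so trace(a^-1 b^-1 a b^2 a^-2 b) = trace(b a^-1 b^-1 a b^2 a^-1)*trace(a) - trace(b a^-1 b^-1 a b^2) = -x^3*y^3*z + x^4*y^2 + x^2*y^4 + 2*x^2*y^2*z^2 - x^3*y*z - x*y*z^3 - 4*x^2*y^2 - y^4 - y^2*z^2 + 2*x*y*z + 4*y^2 + z^2 - 2
trace(a b^2 a^-2 b^-1 a^-1 b^-1) = trace(a^-1 b^-1 a b^2 a^-2)*trace(b) - trace(a^-1 b^-1 a b^2 a^-2 b) = -x^2*y^2*z^2 + x^3*y*z + x*y^3*z + x*y*z^3 - 3*x*y*z - y^2 - z^2 + 2

-x^2*y^2*z^2 + x^3*y*z + x*y^3*z + x*y*z^3 - 3*x*y*z - y^2 - z^2 + 2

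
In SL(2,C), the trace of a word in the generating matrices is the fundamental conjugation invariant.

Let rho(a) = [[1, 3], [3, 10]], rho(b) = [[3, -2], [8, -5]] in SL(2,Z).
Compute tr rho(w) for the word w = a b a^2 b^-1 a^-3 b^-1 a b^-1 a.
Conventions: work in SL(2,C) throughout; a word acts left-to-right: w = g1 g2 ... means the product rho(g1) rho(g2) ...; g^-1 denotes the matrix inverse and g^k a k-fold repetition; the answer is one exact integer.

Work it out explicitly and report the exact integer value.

948932867

rho(a) = [[1, 3], [3, 10]]
... * rho(b) = [[3, -2], [8, -5]]  ->  [[27, -17], [89, -56]]
... * rho(a) = [[1, 3], [3, 10]]  ->  [[-24, -89], [-79, -293]]
... * rho(a) = [[1, 3], [3, 10]]  ->  [[-291, -962], [-958, -3167]]
... * rho(b^-1) = [[-5, 2], [-8, 3]]  ->  [[9151, -3468], [30126, -11417]]
... * rho(a^-1) = [[10, -3], [-3, 1]]  ->  [[101914, -30921], [335511, -101795]]
... * rho(a^-1) = [[10, -3], [-3, 1]]  ->  [[1111903, -336663], [3660495, -1108328]]
... * rho(a^-1) = [[10, -3], [-3, 1]]  ->  [[12129019, -3672372], [39929934, -12089813]]
... * rho(b^-1) = [[-5, 2], [-8, 3]]  ->  [[-31266119, 13240922], [-102931166, 43590429]]
... * rho(a) = [[1, 3], [3, 10]]  ->  [[8456647, 38610863], [27840121, 127110792]]
... * rho(b^-1) = [[-5, 2], [-8, 3]]  ->  [[-351170139, 132745883], [-1156086941, 437012618]]
... * rho(a) = [[1, 3], [3, 10]]  ->  [[47067510, 273948413], [154950913, 901865357]]
tr = 47067510 + 901865357 = 948932867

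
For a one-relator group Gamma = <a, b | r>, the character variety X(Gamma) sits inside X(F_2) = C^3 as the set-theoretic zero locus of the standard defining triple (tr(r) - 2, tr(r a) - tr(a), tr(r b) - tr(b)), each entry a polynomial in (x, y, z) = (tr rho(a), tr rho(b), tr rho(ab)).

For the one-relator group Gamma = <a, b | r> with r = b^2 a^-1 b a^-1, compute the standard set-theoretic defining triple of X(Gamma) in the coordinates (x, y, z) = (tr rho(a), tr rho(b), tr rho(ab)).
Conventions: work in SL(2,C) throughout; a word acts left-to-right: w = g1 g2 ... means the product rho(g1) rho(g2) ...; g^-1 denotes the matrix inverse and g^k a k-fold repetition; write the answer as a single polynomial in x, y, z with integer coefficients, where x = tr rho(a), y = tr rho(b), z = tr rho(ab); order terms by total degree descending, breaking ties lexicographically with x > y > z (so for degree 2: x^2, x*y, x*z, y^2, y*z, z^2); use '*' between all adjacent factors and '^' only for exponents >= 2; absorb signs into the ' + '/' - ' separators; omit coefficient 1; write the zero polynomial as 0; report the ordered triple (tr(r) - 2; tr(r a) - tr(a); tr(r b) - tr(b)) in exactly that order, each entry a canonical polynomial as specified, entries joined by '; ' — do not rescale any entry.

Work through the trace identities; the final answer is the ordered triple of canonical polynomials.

x^2*y^3 - 2*x*y^2*z - x^2*y + y*z^2 + x*z - y - 2; x*y^3 - y^2*z - 2*x*y - x + z; x^2*y^4 - 2*x*y^3*z - 2*x^2*y^2 + y^2*z^2 + 3*x*y*z - y^2 - z^2 - y + 2

tr(b^2) = tr(b) tr(b) - tr(1) = y^2 - 2
tr(b^3) = tr(b) tr(b^2) - tr(b) = y^3 - 3*y
tr(b a b) = tr(b) tr(a b) - tr(a) = y*z - x
tr(b^3 a) = tr(b) tr(b a b) - tr(b a) = y^2*z - x*y - z
tr(b a^-1 b^2) = tr(b^3) tr(a) - tr(b^3 a) = x*y^3 - y^2*z - 2*x*y + z
tr(a b a b) = tr(b a) tr(b a) - tr(1)   [split at repeated b] = z^2 - 2
tr(a b a) = tr(a) tr(b a) - tr(b) = x*z - y
tr(b^2 a b a) = tr(b) tr(a b a b) - tr(a b a) = y*z^2 - x*z - y
tr(b a^-1 b^2 a) = tr(b^2 a b) tr(a) - tr(b^2 a b a) = x*y^2*z - x^2*y - y*z^2 + y
tr(b^2 a^-1 b a^-1) = tr(b a^-1 b^2) tr(a) - tr(b a^-1 b^2 a) = x^2*y^3 - 2*x*y^2*z - x^2*y + y*z^2 + x*z - y
tr(b^4) = tr(b) tr(b^3) - tr(b^2) = y^4 - 4*y^2 + 2
tr(b^4 a) = tr(b) tr(b^2 a b) - tr(b^2 a) = y^3*z - x*y^2 - 2*y*z + x
tr(b^3 a^-1 b) = tr(b^4) tr(a) - tr(b^4 a) = x*y^4 - y^3*z - 3*x*y^2 + 2*y*z + x
tr(b a b^3 a) = tr(b) tr(a b a b^2) - tr(a b a b) = y^2*z^2 - x*y*z - y^2 - z^2 + 2
tr(b^3 a^-1 b a) = tr(b a b^3) tr(a) - tr(b a b^3 a) = x*y^3*z - x^2*y^2 - y^2*z^2 - x*y*z + x^2 + y^2 + z^2 - 2
tr(b^2 a^-1 b a^-1 b) = tr(b^3 a^-1 b) tr(a) - tr(b^3 a^-1 b a) = x^2*y^4 - 2*x*y^3*z - 2*x^2*y^2 + y^2*z^2 + 3*x*y*z - y^2 - z^2 + 2
assemble the triple (tr(r) - 2; tr(r a) - x; tr(r b) - y)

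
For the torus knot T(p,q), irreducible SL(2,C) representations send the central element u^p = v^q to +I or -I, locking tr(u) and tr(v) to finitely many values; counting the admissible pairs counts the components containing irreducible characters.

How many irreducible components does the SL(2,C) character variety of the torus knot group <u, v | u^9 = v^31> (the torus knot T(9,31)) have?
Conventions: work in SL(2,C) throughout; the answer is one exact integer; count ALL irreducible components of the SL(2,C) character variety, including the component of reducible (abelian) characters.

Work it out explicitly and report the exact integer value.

Gamma = < u, v | u^9 = v^31 > (torus knot T(9,31)); the central element u^9 = v^31 acts as +I or -I in any irreducible SL(2,C) representation.
So on each irreducible component the traces are pinned: tr(u) = 2*cos(pi*alpha/9) with 1 <= alpha <= 8, tr(v) = 2*cos(pi*beta/31) with 1 <= beta <= 30.
The two central values (-1)^alpha I and (-1)^beta I must be the same matrix, so alpha and beta share a parity.
Counting: 4 odd alphas x 15 odd betas + 4 even alphas x 15 even betas = 60 + 60 = 120.
components with irreducible characters: 120; plus the single component of reducible (abelian) characters: total 121.

121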